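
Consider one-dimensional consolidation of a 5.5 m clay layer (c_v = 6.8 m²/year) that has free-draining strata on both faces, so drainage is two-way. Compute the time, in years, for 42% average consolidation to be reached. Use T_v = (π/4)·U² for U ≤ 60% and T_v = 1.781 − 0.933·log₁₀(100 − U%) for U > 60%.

t ≈ 0.154 years

Drainage path length: H_d = H/2 = 2.75 m (double drainage).
U ≤ 60%: T_v = (π/4)·U² = (π/4)×0.42² = 0.13854.
t = T_v·H_d²/c_v = 0.13854×2.75²/6.8 = 0.1541 years.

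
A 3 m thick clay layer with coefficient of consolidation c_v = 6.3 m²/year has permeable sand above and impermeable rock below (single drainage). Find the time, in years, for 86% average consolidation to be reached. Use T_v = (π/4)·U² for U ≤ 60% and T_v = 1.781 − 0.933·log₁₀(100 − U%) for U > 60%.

Drainage path length: H_d = H = 3 m (single drainage).
U > 60%: T_v = 1.781 − 0.933·log₁₀(100 − 86) = 0.71166.
t = T_v·H_d²/c_v = 0.71166×3²/6.3 = 1.017 years.

t ≈ 1.02 years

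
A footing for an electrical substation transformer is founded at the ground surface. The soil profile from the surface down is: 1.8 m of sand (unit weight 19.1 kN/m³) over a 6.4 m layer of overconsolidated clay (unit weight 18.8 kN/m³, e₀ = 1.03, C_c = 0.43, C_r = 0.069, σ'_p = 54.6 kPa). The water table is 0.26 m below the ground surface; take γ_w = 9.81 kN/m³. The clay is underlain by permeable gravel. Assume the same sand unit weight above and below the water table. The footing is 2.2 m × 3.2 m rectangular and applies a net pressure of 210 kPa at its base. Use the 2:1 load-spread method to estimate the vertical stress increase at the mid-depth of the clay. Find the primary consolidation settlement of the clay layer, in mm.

S_c ≈ 184 mm

Mid-depth of clay below the ground surface: z = 1.8 + 6.4/2 = 5 m.
Total vertical stress at mid-clay: σ_v = 19.1×1.8 + 18.8×3.2 = 94.54 kPa.
Pore pressure: u = 9.81×(5 − 0.26) = 46.499 kPa.
Initial effective stress: σ'_0 = σ_v − u = 94.54 − 46.499 = 48.041 kPa.
Stress increase at mid-clay by the 2:1 spreading method:
Δσ = qBL/((B+z)(L+z)) = 210×2.2×3.2/((2.2+5)(3.2+5)) = 25.041 kPa
Final effective stress: σ'_f = 48.041 + 25.041 = 73.082 kPa.
σ'_f = 73.082 > σ'_p = 54.6 kPa, so the stress path crosses the preconsolidation pressure — recompression up to σ'_p, then virgin compression beyond:
S_c = H/(1+e₀)·[C_r·log₁₀(σ'_p/σ'_0) + C_c·log₁₀(σ'_f/σ'_p)]
    = 6.4/2.03 × [0.069×log₁₀(54.6/48.041) + 0.43×log₁₀(73.082/54.6)]
    = 3.1527 × [0.0038351 + 0.054446] = 0.1837 m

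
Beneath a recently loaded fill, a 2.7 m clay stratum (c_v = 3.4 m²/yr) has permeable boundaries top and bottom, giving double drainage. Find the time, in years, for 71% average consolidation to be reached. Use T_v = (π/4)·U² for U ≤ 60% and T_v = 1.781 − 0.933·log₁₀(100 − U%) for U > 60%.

t ≈ 0.223 years

Drainage path length: H_d = H/2 = 1.35 m (double drainage).
U > 60%: T_v = 1.781 − 0.933·log₁₀(100 − 71) = 0.41658.
t = T_v·H_d²/c_v = 0.41658×1.35²/3.4 = 0.2233 years.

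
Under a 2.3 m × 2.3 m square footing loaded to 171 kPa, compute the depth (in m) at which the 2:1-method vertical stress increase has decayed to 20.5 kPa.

z ≈ 4.34 m

2:1 spreading — at depth z the loaded area has grown by z in each plan dimension:
qB²/(B+z)² = Δσ_z ⇒ z = B(√(q/Δσ_z) − 1) = 2.3×(√(171/20.5) − 1) = 4.343 m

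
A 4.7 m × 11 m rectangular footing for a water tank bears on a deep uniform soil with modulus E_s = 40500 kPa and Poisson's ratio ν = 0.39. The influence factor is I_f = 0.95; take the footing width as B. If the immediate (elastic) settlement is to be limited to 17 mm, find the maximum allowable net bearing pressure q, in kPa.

q ≈ 182 kPa

S_e = q·B·(1−ν²)/E_s · I_f  ⇒  q = S_e·E_s / (B·(1−ν²)·I_f).
q = 0.017 × 40500 / (4.7 × 0.8479 × 0.95) = 181.9 kPa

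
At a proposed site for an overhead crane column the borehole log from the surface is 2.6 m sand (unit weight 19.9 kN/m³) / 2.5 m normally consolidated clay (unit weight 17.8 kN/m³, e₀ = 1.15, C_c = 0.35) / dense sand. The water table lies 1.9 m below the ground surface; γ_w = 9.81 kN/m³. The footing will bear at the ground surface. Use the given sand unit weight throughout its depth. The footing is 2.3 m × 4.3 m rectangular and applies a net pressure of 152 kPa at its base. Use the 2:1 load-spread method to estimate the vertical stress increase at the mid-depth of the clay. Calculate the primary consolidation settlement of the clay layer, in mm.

S_c ≈ 77.1 mm

Mid-depth of clay below the ground surface: z = 2.6 + 2.5/2 = 3.85 m.
Total vertical stress at mid-clay: σ_v = 19.9×2.6 + 17.8×1.25 = 73.99 kPa.
Pore pressure: u = 9.81×(3.85 − 1.9) = 19.13 kPa.
Initial effective stress: σ'_0 = σ_v − u = 73.99 − 19.13 = 54.86 kPa.
Stress increase at mid-clay by the 2:1 spreading method:
Δσ = qBL/((B+z)(L+z)) = 152×2.3×4.3/((2.3+3.85)(4.3+3.85)) = 29.992 kPa
Final effective stress: σ'_f = σ'_0 + Δσ = 54.86 + 29.992 = 84.852 kPa.
Normally consolidated clay, so the full stress increment lies on the virgin compression line:
S_c = C_c·H/(1+e₀)·log₁₀(σ'_f/σ'_0) = 0.35×2.5/(1+1.15)×log₁₀(84.852/54.86)
    = 0.40698 × 0.18941 = 0.07709 m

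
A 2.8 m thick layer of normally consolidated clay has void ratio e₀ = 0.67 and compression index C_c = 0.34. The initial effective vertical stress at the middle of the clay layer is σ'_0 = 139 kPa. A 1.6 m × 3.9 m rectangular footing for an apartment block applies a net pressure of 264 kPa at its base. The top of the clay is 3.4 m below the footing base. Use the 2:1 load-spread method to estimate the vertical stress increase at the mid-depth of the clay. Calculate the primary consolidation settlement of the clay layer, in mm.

Mid-depth of clay below the footing base: z = 3.4 + 2.8/2 = 4.8 m.
Stress increase at mid-clay by the 2:1 spreading method:
Δσ = qBL/((B+z)(L+z)) = 264×1.6×3.9/((1.6+4.8)(3.9+4.8)) = 29.586 kPa
Final effective stress: σ'_f = σ'_0 + Δσ = 139 + 29.586 = 168.59 kPa.
Normally consolidated clay, so the full stress increment lies on the virgin compression line:
S_c = C_c·H/(1+e₀)·log₁₀(σ'_f/σ'_0) = 0.34×2.8/(1+0.67)×log₁₀(168.59/139)
    = 0.57006 × 0.083817 = 0.04778 m

S_c ≈ 47.8 mm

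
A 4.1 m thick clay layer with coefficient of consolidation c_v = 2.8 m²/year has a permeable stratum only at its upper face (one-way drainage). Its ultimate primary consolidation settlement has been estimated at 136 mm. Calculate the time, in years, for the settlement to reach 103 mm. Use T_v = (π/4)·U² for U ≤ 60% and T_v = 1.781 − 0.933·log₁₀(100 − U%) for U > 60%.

t ≈ 2.93 years

Drainage path length: H_d = H = 4.1 m (single drainage).
U = S(t)/S_ult = 103/136 = 0.7574.
U > 60%: T_v = 1.781 − 0.933·log₁₀(100 − 75.735) = 0.48882.
t = T_v·H_d²/c_v = 0.48882×4.1²/2.8 = 2.935 years.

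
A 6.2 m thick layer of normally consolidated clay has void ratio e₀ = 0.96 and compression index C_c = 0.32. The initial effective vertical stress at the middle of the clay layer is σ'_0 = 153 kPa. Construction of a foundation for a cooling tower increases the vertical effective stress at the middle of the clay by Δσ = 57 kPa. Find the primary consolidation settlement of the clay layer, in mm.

S_c ≈ 139 mm

Final effective stress: σ'_f = σ'_0 + Δσ = 153 + 57 = 210 kPa.
Normally consolidated clay, so the full stress increment lies on the virgin compression line:
S_c = C_c·H/(1+e₀)·log₁₀(σ'_f/σ'_0) = 0.32×6.2/(1+0.96)×log₁₀(210/153)
    = 1.0122 × 0.13753 = 0.1392 m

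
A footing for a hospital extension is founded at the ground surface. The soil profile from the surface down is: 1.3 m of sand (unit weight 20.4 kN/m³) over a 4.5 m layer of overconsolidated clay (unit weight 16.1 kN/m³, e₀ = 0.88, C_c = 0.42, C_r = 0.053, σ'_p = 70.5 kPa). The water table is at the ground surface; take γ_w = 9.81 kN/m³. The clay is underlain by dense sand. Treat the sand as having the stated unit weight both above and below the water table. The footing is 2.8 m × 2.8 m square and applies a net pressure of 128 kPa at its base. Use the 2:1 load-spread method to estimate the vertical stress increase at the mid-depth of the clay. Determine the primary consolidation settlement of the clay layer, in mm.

Mid-depth of clay below the ground surface: z = 1.3 + 4.5/2 = 3.55 m.
Total vertical stress at mid-clay: σ_v = 20.4×1.3 + 16.1×2.25 = 62.745 kPa.
Pore pressure: u = 9.81×(3.55 − 0) = 34.825 kPa.
Initial effective stress: σ'_0 = σ_v − u = 62.745 − 34.825 = 27.92 kPa.
Stress increase at mid-clay by the 2:1 spreading method:
Δσ = qBL/((B+z)(L+z)) = 128×2.8×2.8/((2.8+3.55)(2.8+3.55)) = 24.887 kPa
Final effective stress: σ'_f = 27.92 + 24.887 = 52.807 kPa.
σ'_f = 52.807 ≤ σ'_p = 70.5 kPa, so the clay remains overconsolidated and only the recompression index applies:
S_c = C_r·H/(1+e₀)·log₁₀(σ'_f/σ'_0) = 0.053×4.5/1.88×log₁₀(52.807/27.92)
    = 0.12686 × 0.27678 = 0.03511 m

S_c ≈ 35.1 mm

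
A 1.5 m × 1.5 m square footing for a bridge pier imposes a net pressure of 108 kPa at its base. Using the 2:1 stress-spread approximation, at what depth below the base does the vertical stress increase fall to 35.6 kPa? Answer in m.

z ≈ 1.11 m

2:1 spreading — at depth z the loaded area has grown by z in each plan dimension:
qB²/(B+z)² = Δσ_z ⇒ z = B(√(q/Δσ_z) − 1) = 1.5×(√(108/35.6) − 1) = 1.113 m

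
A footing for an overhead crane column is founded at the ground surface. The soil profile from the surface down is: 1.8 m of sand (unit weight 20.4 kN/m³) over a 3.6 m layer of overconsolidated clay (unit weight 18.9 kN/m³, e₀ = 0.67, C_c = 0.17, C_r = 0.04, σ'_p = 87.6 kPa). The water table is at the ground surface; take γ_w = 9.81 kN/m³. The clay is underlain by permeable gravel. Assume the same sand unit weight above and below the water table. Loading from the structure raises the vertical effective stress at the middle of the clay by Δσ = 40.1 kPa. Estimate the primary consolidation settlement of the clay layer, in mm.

S_c ≈ 28.4 mm

Mid-depth of clay below the ground surface: z = 1.8 + 3.6/2 = 3.6 m.
Total vertical stress at mid-clay: σ_v = 20.4×1.8 + 18.9×1.8 = 70.74 kPa.
Pore pressure: u = 9.81×(3.6 − 0) = 35.316 kPa.
Initial effective stress: σ'_0 = σ_v − u = 70.74 − 35.316 = 35.424 kPa.
Final effective stress: σ'_f = 35.424 + 40.1 = 75.524 kPa.
σ'_f = 75.524 ≤ σ'_p = 87.6 kPa, so the clay remains overconsolidated and only the recompression index applies:
S_c = C_r·H/(1+e₀)·log₁₀(σ'_f/σ'_0) = 0.04×3.6/1.67×log₁₀(75.524/35.424)
    = 0.086228 × 0.32879 = 0.02835 m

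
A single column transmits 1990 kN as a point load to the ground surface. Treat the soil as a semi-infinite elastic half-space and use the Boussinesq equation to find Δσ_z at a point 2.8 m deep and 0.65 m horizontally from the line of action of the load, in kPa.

Boussinesq vertical stress below a point load on an elastic half-space:
Δσ_z = 3P/(2πz²) · [1 + (r/z)²]^(−5/2)
r/z = 0.65/2.8 = 0.23214; [1+(r/z)²]^(−5/2) = 0.87702.
Δσ_z = 3×1990/(2π×2.8²) × 0.87702 = 121.19 × 0.87702 = 106.3 kPa

Δσ_z ≈ 106 kPa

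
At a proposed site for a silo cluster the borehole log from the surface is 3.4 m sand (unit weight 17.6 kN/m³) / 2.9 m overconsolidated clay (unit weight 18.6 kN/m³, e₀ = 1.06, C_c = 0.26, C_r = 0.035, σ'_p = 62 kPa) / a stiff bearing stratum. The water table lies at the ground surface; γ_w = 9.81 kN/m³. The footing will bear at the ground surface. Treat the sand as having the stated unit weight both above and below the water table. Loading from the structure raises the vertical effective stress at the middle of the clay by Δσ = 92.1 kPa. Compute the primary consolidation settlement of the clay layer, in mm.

Mid-depth of clay below the ground surface: z = 3.4 + 2.9/2 = 4.85 m.
Total vertical stress at mid-clay: σ_v = 17.6×3.4 + 18.6×1.45 = 86.81 kPa.
Pore pressure: u = 9.81×(4.85 − 0) = 47.578 kPa.
Initial effective stress: σ'_0 = σ_v − u = 86.81 − 47.578 = 39.232 kPa.
Final effective stress: σ'_f = 39.232 + 92.1 = 131.33 kPa.
σ'_f = 131.33 > σ'_p = 62 kPa, so the stress path crosses the preconsolidation pressure — recompression up to σ'_p, then virgin compression beyond:
S_c = H/(1+e₀)·[C_r·log₁₀(σ'_p/σ'_0) + C_c·log₁₀(σ'_f/σ'_p)]
    = 2.9/2.06 × [0.035×log₁₀(62/39.232) + 0.26×log₁₀(131.33/62)]
    = 1.4078 × [0.0069563 + 0.084753] = 0.1291 m

S_c ≈ 129 mm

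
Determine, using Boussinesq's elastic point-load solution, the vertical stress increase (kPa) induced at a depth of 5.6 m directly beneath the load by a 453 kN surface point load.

Δσ_z ≈ 6.9 kPa

Boussinesq vertical stress below a point load on an elastic half-space:
Δσ_z = 3P/(2πz²) · [1 + (r/z)²]^(−5/2)
r/z = 0/5.6 = 0; [1+(r/z)²]^(−5/2) = 1.
Δσ_z = 3×453/(2π×5.6²) × 1 = 6.8971 × 1 = 6.897 kPa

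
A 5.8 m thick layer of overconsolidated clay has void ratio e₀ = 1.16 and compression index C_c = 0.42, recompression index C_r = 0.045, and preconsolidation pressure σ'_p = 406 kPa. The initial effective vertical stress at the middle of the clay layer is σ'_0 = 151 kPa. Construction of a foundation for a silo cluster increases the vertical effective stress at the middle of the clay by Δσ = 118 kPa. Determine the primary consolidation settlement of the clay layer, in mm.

S_c ≈ 30.3 mm

Final effective stress: σ'_f = 151 + 118 = 269 kPa.
σ'_f = 269 ≤ σ'_p = 406 kPa, so the clay remains overconsolidated and only the recompression index applies:
S_c = C_r·H/(1+e₀)·log₁₀(σ'_f/σ'_0) = 0.045×5.8/2.16×log₁₀(269/151)
    = 0.12083 × 0.25078 = 0.0303 m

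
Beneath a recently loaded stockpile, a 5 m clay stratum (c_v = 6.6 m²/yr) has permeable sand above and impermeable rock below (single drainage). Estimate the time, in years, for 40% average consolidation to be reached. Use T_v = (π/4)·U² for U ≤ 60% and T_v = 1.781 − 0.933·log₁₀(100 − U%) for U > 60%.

t ≈ 0.476 years

Drainage path length: H_d = H = 5 m (single drainage).
U ≤ 60%: T_v = (π/4)·U² = (π/4)×0.4² = 0.12566.
t = T_v·H_d²/c_v = 0.12566×5²/6.6 = 0.476 years.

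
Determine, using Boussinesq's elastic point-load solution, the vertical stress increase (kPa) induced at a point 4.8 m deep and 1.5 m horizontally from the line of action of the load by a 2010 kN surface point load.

Δσ_z ≈ 33 kPa

Boussinesq vertical stress below a point load on an elastic half-space:
Δσ_z = 3P/(2πz²) · [1 + (r/z)²]^(−5/2)
r/z = 1.5/4.8 = 0.3125; [1+(r/z)²]^(−5/2) = 0.7922.
Δσ_z = 3×2010/(2π×4.8²) × 0.7922 = 41.654 × 0.7922 = 33 kPa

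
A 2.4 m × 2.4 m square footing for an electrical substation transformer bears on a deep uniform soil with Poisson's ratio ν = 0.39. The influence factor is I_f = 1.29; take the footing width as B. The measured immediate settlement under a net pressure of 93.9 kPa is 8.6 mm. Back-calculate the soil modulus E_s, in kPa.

S_e = q·B·(1−ν²)/E_s · I_f  ⇒  E_s = q·B·(1−ν²)·I_f / S_e.
E_s = 93.9 × 2.4 × 0.8479 × 1.29 / 0.0086 = 28660 kPa

E_s ≈ 28700 kPa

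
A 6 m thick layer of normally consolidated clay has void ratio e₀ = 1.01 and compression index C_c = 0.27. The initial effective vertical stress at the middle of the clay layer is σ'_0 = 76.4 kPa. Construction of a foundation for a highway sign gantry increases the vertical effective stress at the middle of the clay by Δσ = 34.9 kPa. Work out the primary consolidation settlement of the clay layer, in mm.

Final effective stress: σ'_f = σ'_0 + Δσ = 76.4 + 34.9 = 111.3 kPa.
Normally consolidated clay, so the full stress increment lies on the virgin compression line:
S_c = C_c·H/(1+e₀)·log₁₀(σ'_f/σ'_0) = 0.27×6/(1+1.01)×log₁₀(111.3/76.4)
    = 0.80597 × 0.1634 = 0.1317 m

S_c ≈ 132 mm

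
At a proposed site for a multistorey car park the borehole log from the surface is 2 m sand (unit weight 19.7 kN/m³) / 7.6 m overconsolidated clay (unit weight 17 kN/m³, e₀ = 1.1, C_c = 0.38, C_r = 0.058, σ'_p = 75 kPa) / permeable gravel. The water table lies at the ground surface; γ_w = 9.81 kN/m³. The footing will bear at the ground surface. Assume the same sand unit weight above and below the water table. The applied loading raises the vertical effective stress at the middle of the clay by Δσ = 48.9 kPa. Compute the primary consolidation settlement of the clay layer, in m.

S_c ≈ 0.19 m

Mid-depth of clay below the ground surface: z = 2 + 7.6/2 = 5.8 m.
Total vertical stress at mid-clay: σ_v = 19.7×2 + 17×3.8 = 104 kPa.
Pore pressure: u = 9.81×(5.8 − 0) = 56.898 kPa.
Initial effective stress: σ'_0 = σ_v − u = 104 − 56.898 = 47.102 kPa.
Final effective stress: σ'_f = 47.102 + 48.9 = 96.002 kPa.
σ'_f = 96.002 > σ'_p = 75 kPa, so the stress path crosses the preconsolidation pressure — recompression up to σ'_p, then virgin compression beyond:
S_c = H/(1+e₀)·[C_r·log₁₀(σ'_p/σ'_0) + C_c·log₁₀(σ'_f/σ'_p)]
    = 7.6/2.1 × [0.058×log₁₀(75/47.102) + 0.38×log₁₀(96.002/75)]
    = 3.619 × [0.011717 + 0.040743] = 0.1899 m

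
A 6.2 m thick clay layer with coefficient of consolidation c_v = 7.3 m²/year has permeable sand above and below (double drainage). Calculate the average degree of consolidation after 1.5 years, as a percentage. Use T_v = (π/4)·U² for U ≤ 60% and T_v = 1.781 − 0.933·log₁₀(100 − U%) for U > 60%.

U ≈ 95.1 %

Drainage path length: H_d = H/2 = 3.1 m (double drainage).
T_v = c_v·t/H_d² = 7.3×1.5/3.1² = 1.1394.
T_v = 1.1394 corresponds to the U > 60% branch:
U = 1 − 10^((1.781 − T_v)/0.933)/100 = 0.9513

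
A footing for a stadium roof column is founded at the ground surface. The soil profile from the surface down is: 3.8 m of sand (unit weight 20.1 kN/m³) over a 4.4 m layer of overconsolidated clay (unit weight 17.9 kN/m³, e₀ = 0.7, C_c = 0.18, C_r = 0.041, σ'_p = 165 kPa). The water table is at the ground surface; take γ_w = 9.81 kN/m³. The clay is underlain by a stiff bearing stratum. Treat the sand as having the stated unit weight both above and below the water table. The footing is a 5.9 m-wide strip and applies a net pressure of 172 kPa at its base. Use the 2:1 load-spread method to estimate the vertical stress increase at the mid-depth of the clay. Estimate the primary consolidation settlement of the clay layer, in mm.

Mid-depth of clay below the ground surface: z = 3.8 + 4.4/2 = 6 m.
Total vertical stress at mid-clay: σ_v = 20.1×3.8 + 17.9×2.2 = 115.76 kPa.
Pore pressure: u = 9.81×(6 − 0) = 58.86 kPa.
Initial effective stress: σ'_0 = σ_v − u = 115.76 − 58.86 = 56.9 kPa.
Stress increase at mid-clay by the 2:1 spreading method:
Δσ = qB/(B+z) = 172×5.9/(5.9+6) = 85.277 kPa
Final effective stress: σ'_f = 56.9 + 85.277 = 142.18 kPa.
σ'_f = 142.18 ≤ σ'_p = 165 kPa, so the clay remains overconsolidated and only the recompression index applies:
S_c = C_r·H/(1+e₀)·log₁₀(σ'_f/σ'_0) = 0.041×4.4/1.7×log₁₀(142.18/56.9)
    = 0.10612 × 0.39773 = 0.04221 m

S_c ≈ 42.2 mm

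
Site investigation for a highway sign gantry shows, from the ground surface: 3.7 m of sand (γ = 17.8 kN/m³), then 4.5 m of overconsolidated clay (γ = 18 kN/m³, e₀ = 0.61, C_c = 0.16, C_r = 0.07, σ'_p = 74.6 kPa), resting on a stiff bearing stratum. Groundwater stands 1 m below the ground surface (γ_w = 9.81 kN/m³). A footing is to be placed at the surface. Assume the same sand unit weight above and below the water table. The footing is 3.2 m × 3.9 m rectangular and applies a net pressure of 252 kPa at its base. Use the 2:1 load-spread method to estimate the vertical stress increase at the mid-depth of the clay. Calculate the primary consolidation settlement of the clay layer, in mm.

S_c ≈ 63.9 mm

Mid-depth of clay below the ground surface: z = 3.7 + 4.5/2 = 5.95 m.
Total vertical stress at mid-clay: σ_v = 17.8×3.7 + 18×2.25 = 106.36 kPa.
Pore pressure: u = 9.81×(5.95 − 1) = 48.56 kPa.
Initial effective stress: σ'_0 = σ_v − u = 106.36 − 48.56 = 57.8 kPa.
Stress increase at mid-clay by the 2:1 spreading method:
Δσ = qBL/((B+z)(L+z)) = 252×3.2×3.9/((3.2+5.95)(3.9+5.95)) = 34.895 kPa
Final effective stress: σ'_f = 57.8 + 34.895 = 92.695 kPa.
σ'_f = 92.695 > σ'_p = 74.6 kPa, so the stress path crosses the preconsolidation pressure — recompression up to σ'_p, then virgin compression beyond:
S_c = H/(1+e₀)·[C_r·log₁₀(σ'_p/σ'_0) + C_c·log₁₀(σ'_f/σ'_p)]
    = 4.5/1.61 × [0.07×log₁₀(74.6/57.8) + 0.16×log₁₀(92.695/74.6)]
    = 2.795 × [0.0077568 + 0.015091] = 0.06386 m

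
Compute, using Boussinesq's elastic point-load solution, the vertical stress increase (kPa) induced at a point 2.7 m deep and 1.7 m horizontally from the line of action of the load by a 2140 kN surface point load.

Boussinesq vertical stress below a point load on an elastic half-space:
Δσ_z = 3P/(2πz²) · [1 + (r/z)²]^(−5/2)
r/z = 1.7/2.7 = 0.62963; [1+(r/z)²]^(−5/2) = 0.43396.
Δσ_z = 3×2140/(2π×2.7²) × 0.43396 = 140.16 × 0.43396 = 60.82 kPa

Δσ_z ≈ 60.8 kPa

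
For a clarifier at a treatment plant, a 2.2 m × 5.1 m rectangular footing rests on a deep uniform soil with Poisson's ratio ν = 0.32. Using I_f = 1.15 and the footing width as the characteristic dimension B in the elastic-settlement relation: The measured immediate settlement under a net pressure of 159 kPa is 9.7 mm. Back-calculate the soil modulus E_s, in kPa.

S_e = q·B·(1−ν²)/E_s · I_f  ⇒  E_s = q·B·(1−ν²)·I_f / S_e.
E_s = 159 × 2.2 × 0.8976 × 1.15 / 0.0097 = 37220 kPa

E_s ≈ 37200 kPa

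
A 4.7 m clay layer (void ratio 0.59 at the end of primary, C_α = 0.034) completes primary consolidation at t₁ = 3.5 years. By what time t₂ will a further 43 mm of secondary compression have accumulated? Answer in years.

t₂ ≈ 9.37 years

S_s = C_α·H/(1+e_p)·log₁₀(t₂/t₁) ⇒ log₁₀(t₂/t₁) = S_s·(1+e_p)/(C_α·H).
log₁₀(t₂/t₁) = 0.043 × (1+0.59) / (0.034×4.7) = 0.4278
t₂ = t₁ × 10^0.4278 = 3.5 × 2.678 = 9.374 years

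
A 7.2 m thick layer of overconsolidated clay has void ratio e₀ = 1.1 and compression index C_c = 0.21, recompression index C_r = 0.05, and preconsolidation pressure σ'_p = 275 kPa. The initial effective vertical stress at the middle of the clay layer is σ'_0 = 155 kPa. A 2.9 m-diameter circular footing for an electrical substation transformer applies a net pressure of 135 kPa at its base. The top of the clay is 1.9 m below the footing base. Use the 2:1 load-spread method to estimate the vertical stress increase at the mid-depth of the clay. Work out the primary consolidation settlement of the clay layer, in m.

Mid-depth of clay below the footing base: z = 1.9 + 7.2/2 = 5.5 m.
Stress increase at mid-clay by the 2:1 spreading method:
Δσ ≈ qD²/(D+z)² = 135×2.9²/(2.9+5.5)² = 16.091 kPa
Final effective stress: σ'_f = 155 + 16.091 = 171.09 kPa.
σ'_f = 171.09 ≤ σ'_p = 275 kPa, so the clay remains overconsolidated and only the recompression index applies:
S_c = C_r·H/(1+e₀)·log₁₀(σ'_f/σ'_0) = 0.05×7.2/2.1×log₁₀(171.09/155)
    = 0.17143 × 0.042893 = 0.007353 m

S_c ≈ 0.00735 m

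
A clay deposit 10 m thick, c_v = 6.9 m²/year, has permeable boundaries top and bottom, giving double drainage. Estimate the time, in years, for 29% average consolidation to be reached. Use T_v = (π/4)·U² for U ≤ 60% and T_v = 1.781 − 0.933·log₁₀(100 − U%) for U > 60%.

t ≈ 0.239 years

Drainage path length: H_d = H/2 = 5 m (double drainage).
U ≤ 60%: T_v = (π/4)·U² = (π/4)×0.29² = 0.066052.
t = T_v·H_d²/c_v = 0.066052×5²/6.9 = 0.2393 years.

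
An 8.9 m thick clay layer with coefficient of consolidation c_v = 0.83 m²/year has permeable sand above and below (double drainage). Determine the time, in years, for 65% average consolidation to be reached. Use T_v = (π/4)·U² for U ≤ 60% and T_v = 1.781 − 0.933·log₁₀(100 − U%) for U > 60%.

t ≈ 8.12 years

Drainage path length: H_d = H/2 = 4.45 m (double drainage).
U > 60%: T_v = 1.781 − 0.933·log₁₀(100 − 65) = 0.34038.
t = T_v·H_d²/c_v = 0.34038×4.45²/0.83 = 8.121 years.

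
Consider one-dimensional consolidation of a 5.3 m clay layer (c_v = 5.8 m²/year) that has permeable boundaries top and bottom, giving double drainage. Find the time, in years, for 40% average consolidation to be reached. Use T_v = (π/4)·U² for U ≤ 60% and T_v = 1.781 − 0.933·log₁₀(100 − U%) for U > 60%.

Drainage path length: H_d = H/2 = 2.65 m (double drainage).
U ≤ 60%: T_v = (π/4)·U² = (π/4)×0.4² = 0.12566.
t = T_v·H_d²/c_v = 0.12566×2.65²/5.8 = 0.1521 years.

t ≈ 0.152 years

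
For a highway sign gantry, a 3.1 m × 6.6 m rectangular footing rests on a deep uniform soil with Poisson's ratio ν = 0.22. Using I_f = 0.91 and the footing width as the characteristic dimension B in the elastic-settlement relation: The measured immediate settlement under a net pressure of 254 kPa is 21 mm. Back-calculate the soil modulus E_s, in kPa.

E_s ≈ 32500 kPa

S_e = q·B·(1−ν²)/E_s · I_f  ⇒  E_s = q·B·(1−ν²)·I_f / S_e.
E_s = 254 × 3.1 × 0.9516 × 0.91 / 0.021 = 32470 kPa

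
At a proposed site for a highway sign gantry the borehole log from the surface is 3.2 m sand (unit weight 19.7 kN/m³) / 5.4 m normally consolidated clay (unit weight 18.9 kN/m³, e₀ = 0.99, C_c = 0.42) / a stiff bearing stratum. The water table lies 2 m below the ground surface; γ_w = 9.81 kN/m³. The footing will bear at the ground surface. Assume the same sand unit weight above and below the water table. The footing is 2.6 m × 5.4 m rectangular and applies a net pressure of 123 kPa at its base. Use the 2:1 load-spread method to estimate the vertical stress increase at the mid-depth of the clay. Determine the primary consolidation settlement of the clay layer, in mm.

S_c ≈ 105 mm

Mid-depth of clay below the ground surface: z = 3.2 + 5.4/2 = 5.9 m.
Total vertical stress at mid-clay: σ_v = 19.7×3.2 + 18.9×2.7 = 114.07 kPa.
Pore pressure: u = 9.81×(5.9 − 2) = 38.259 kPa.
Initial effective stress: σ'_0 = σ_v − u = 114.07 − 38.259 = 75.811 kPa.
Stress increase at mid-clay by the 2:1 spreading method:
Δσ = qBL/((B+z)(L+z)) = 123×2.6×5.4/((2.6+5.9)(5.4+5.9)) = 17.979 kPa
Final effective stress: σ'_f = σ'_0 + Δσ = 75.811 + 17.979 = 93.79 kPa.
Normally consolidated clay, so the full stress increment lies on the virgin compression line:
S_c = C_c·H/(1+e₀)·log₁₀(σ'_f/σ'_0) = 0.42×5.4/(1+0.99)×log₁₀(93.79/75.811)
    = 1.1397 × 0.092424 = 0.1053 m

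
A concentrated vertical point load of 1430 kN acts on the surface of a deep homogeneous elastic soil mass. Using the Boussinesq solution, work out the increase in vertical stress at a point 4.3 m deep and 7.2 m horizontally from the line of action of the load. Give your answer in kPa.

Boussinesq vertical stress below a point load on an elastic half-space:
Δσ_z = 3P/(2πz²) · [1 + (r/z)²]^(−5/2)
r/z = 7.2/4.3 = 1.6744; [1+(r/z)²]^(−5/2) = 0.03544.
Δσ_z = 3×1430/(2π×4.3²) × 0.03544 = 36.927 × 0.03544 = 1.309 kPa

Δσ_z ≈ 1.31 kPa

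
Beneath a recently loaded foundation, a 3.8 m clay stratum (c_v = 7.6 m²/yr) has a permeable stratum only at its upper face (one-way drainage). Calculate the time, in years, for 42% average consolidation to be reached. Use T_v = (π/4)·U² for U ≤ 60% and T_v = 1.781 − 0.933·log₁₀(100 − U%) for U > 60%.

t ≈ 0.263 years

Drainage path length: H_d = H = 3.8 m (single drainage).
U ≤ 60%: T_v = (π/4)·U² = (π/4)×0.42² = 0.13854.
t = T_v·H_d²/c_v = 0.13854×3.8²/7.6 = 0.2632 years.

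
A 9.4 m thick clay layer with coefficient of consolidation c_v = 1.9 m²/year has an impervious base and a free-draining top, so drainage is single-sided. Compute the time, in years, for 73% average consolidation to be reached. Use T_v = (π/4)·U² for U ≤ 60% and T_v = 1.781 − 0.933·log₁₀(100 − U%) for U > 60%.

t ≈ 20.7 years

Drainage path length: H_d = H = 9.4 m (single drainage).
U > 60%: T_v = 1.781 − 0.933·log₁₀(100 − 73) = 0.44554.
t = T_v·H_d²/c_v = 0.44554×9.4²/1.9 = 20.72 years.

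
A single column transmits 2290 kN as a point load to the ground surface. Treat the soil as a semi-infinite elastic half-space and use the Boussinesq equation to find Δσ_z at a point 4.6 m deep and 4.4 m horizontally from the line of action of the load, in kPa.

Boussinesq vertical stress below a point load on an elastic half-space:
Δσ_z = 3P/(2πz²) · [1 + (r/z)²]^(−5/2)
r/z = 4.4/4.6 = 0.95652; [1+(r/z)²]^(−5/2) = 0.19707.
Δσ_z = 3×2290/(2π×4.6²) × 0.19707 = 51.673 × 0.19707 = 10.18 kPa

Δσ_z ≈ 10.2 kPa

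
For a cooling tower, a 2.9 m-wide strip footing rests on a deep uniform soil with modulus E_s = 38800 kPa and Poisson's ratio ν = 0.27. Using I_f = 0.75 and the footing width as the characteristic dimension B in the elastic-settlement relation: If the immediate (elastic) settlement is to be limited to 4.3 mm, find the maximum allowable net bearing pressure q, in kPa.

q ≈ 82.7 kPa

S_e = q·B·(1−ν²)/E_s · I_f  ⇒  q = S_e·E_s / (B·(1−ν²)·I_f).
q = 0.0043 × 38800 / (2.9 × 0.9271 × 0.75) = 82.74 kPa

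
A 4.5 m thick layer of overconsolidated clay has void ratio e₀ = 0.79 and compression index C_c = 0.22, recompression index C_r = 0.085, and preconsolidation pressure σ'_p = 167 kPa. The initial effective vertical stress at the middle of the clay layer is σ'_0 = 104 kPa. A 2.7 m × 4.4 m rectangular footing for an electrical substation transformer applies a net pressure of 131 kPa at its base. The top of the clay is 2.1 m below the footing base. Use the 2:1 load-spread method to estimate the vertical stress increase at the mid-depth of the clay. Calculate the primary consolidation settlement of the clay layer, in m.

S_c ≈ 0.0202 m

Mid-depth of clay below the footing base: z = 2.1 + 4.5/2 = 4.35 m.
Stress increase at mid-clay by the 2:1 spreading method:
Δσ = qBL/((B+z)(L+z)) = 131×2.7×4.4/((2.7+4.35)(4.4+4.35)) = 25.228 kPa
Final effective stress: σ'_f = 104 + 25.228 = 129.23 kPa.
σ'_f = 129.23 ≤ σ'_p = 167 kPa, so the clay remains overconsolidated and only the recompression index applies:
S_c = C_r·H/(1+e₀)·log₁₀(σ'_f/σ'_0) = 0.085×4.5/1.79×log₁₀(129.23/104)
    = 0.21369 × 0.09433 = 0.02016 m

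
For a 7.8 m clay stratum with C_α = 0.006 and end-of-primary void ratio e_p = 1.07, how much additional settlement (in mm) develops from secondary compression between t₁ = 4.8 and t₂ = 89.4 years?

S_s ≈ 28.7 mm

Secondary compression: S_s = C_α·H/(1+e_p)·log₁₀(t₂/t₁)
S_s = 0.006×7.8/(1+1.07)×log₁₀(89.4/4.8)
    = 0.02261 × 1.27 = 0.02872 m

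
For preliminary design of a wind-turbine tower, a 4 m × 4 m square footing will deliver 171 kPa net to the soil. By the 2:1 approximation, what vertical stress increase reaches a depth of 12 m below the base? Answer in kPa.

Δσ_z ≈ 10.7 kPa

By the 2:1 method the load spreads at 1 horizontal : 2 vertical, so at depth z the loaded area has grown by z in each plan dimension:
Δσ = qBL/((B+z)(L+z)) = 171×4×4/((4+12)(4+12)) = 10.688 kPa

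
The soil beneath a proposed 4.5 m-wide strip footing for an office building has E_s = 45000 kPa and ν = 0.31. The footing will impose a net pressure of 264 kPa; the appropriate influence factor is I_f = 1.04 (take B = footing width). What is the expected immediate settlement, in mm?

Immediate (elastic) settlement: S_e = q·B·(1−ν²)/E_s · I_f.
S_e = 264 × 4.5 × (1 − 0.31²) / 45000 × 1.04
    = 264 × 4.5 × 0.9039 / 45000 × 1.04
    = 0.02482 m = 24.82 mm

S_e ≈ 24.8 mm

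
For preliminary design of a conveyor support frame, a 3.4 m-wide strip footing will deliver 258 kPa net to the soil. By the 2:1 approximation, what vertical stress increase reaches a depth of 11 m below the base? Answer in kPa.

By the 2:1 method the load spreads at 1 horizontal : 2 vertical, so at depth z the loaded area has grown by z in each plan dimension:
Δσ = qB/(B+z) = 258×3.4/(3.4+11) = 60.917 kPa

Δσ_z ≈ 60.9 kPa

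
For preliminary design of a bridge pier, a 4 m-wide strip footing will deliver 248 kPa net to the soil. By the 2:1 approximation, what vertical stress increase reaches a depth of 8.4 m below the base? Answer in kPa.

Δσ_z ≈ 80 kPa

By the 2:1 method the load spreads at 1 horizontal : 2 vertical, so at depth z the loaded area has grown by z in each plan dimension:
Δσ = qB/(B+z) = 248×4/(4+8.4) = 80 kPa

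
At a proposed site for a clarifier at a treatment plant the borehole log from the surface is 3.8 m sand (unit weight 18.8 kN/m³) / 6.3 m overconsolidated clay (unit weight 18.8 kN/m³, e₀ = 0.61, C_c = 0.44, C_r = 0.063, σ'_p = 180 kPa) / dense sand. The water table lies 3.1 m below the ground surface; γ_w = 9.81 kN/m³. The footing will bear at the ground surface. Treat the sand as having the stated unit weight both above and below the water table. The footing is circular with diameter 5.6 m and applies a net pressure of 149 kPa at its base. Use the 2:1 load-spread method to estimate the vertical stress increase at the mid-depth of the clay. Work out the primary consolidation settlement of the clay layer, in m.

S_c ≈ 0.0297 m

Mid-depth of clay below the ground surface: z = 3.8 + 6.3/2 = 6.95 m.
Total vertical stress at mid-clay: σ_v = 18.8×3.8 + 18.8×3.15 = 130.66 kPa.
Pore pressure: u = 9.81×(6.95 − 3.1) = 37.769 kPa.
Initial effective stress: σ'_0 = σ_v − u = 130.66 − 37.769 = 92.891 kPa.
Stress increase at mid-clay by the 2:1 spreading method:
Δσ ≈ qD²/(D+z)² = 149×5.6²/(5.6+6.95)² = 29.667 kPa
Final effective stress: σ'_f = 92.891 + 29.667 = 122.56 kPa.
σ'_f = 122.56 ≤ σ'_p = 180 kPa, so the clay remains overconsolidated and only the recompression index applies:
S_c = C_r·H/(1+e₀)·log₁₀(σ'_f/σ'_0) = 0.063×6.3/1.61×log₁₀(122.56/92.891)
    = 0.24652 × 0.12038 = 0.02968 m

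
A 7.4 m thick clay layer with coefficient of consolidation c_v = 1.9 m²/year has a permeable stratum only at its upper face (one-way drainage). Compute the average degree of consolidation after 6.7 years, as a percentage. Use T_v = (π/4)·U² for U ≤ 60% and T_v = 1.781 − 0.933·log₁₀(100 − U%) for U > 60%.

Drainage path length: H_d = H = 7.4 m (single drainage).
T_v = c_v·t/H_d² = 1.9×6.7/7.4² = 0.23247.
T_v = 0.23247 corresponds to the U ≤ 60% branch:
U = √(4T_v/π) = 0.544

U ≈ 54.4 %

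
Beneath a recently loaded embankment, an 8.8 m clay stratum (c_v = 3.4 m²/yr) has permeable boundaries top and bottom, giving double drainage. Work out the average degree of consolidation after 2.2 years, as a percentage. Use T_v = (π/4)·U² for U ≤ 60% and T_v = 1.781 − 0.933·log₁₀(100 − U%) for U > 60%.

U ≈ 68.8 %

Drainage path length: H_d = H/2 = 4.4 m (double drainage).
T_v = c_v·t/H_d² = 3.4×2.2/4.4² = 0.38636.
T_v = 0.38636 corresponds to the U > 60% branch:
U = 1 − 10^((1.781 − T_v)/0.933)/100 = 0.6875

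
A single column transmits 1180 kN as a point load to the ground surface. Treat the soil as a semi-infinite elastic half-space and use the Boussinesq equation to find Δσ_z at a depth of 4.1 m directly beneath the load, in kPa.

Boussinesq vertical stress below a point load on an elastic half-space:
Δσ_z = 3P/(2πz²) · [1 + (r/z)²]^(−5/2)
r/z = 0/4.1 = 0; [1+(r/z)²]^(−5/2) = 1.
Δσ_z = 3×1180/(2π×4.1²) × 1 = 33.516 × 1 = 33.52 kPa

Δσ_z ≈ 33.5 kPa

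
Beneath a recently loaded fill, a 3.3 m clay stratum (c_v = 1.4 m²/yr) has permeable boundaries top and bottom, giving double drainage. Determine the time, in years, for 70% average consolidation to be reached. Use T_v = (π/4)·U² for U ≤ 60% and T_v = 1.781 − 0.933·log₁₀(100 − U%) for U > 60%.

t ≈ 0.783 years

Drainage path length: H_d = H/2 = 1.65 m (double drainage).
U > 60%: T_v = 1.781 − 0.933·log₁₀(100 − 70) = 0.40285.
t = T_v·H_d²/c_v = 0.40285×1.65²/1.4 = 0.7834 years.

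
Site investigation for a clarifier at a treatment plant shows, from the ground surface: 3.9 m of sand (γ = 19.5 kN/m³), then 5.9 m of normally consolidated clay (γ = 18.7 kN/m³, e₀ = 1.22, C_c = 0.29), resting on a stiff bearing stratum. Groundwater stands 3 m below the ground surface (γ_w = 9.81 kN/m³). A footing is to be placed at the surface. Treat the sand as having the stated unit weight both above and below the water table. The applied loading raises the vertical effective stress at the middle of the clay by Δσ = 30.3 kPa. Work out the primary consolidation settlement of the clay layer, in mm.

S_c ≈ 94 mm

Mid-depth of clay below the ground surface: z = 3.9 + 5.9/2 = 6.85 m.
Total vertical stress at mid-clay: σ_v = 19.5×3.9 + 18.7×2.95 = 131.22 kPa.
Pore pressure: u = 9.81×(6.85 − 3) = 37.769 kPa.
Initial effective stress: σ'_0 = σ_v − u = 131.22 − 37.769 = 93.451 kPa.
Final effective stress: σ'_f = σ'_0 + Δσ = 93.451 + 30.3 = 123.75 kPa.
Normally consolidated clay, so the full stress increment lies on the virgin compression line:
S_c = C_c·H/(1+e₀)·log₁₀(σ'_f/σ'_0) = 0.29×5.9/(1+1.22)×log₁₀(123.75/93.451)
    = 0.77072 × 0.12196 = 0.094 m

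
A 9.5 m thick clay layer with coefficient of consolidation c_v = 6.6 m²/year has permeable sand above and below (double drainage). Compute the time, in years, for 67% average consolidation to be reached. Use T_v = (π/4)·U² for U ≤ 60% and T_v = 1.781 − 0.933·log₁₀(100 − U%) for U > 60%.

t ≈ 1.25 years

Drainage path length: H_d = H/2 = 4.75 m (double drainage).
U > 60%: T_v = 1.781 − 0.933·log₁₀(100 − 67) = 0.36423.
t = T_v·H_d²/c_v = 0.36423×4.75²/6.6 = 1.245 years.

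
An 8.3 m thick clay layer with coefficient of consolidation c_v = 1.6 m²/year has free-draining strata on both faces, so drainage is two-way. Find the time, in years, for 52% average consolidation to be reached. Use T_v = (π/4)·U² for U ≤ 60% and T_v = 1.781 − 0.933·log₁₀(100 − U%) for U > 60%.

Drainage path length: H_d = H/2 = 4.15 m (double drainage).
U ≤ 60%: T_v = (π/4)·U² = (π/4)×0.52² = 0.21237.
t = T_v·H_d²/c_v = 0.21237×4.15²/1.6 = 2.286 years.

t ≈ 2.29 years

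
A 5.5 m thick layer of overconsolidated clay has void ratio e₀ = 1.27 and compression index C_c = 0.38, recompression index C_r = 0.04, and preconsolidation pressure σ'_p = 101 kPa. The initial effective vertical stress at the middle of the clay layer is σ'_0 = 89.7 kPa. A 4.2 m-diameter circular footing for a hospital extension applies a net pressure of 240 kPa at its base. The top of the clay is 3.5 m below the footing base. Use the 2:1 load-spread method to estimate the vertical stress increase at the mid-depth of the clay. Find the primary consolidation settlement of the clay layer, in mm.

S_c ≈ 101 mm

Mid-depth of clay below the footing base: z = 3.5 + 5.5/2 = 6.25 m.
Stress increase at mid-clay by the 2:1 spreading method:
Δσ ≈ qD²/(D+z)² = 240×4.2²/(4.2+6.25)² = 38.768 kPa
Final effective stress: σ'_f = 89.7 + 38.768 = 128.47 kPa.
σ'_f = 128.47 > σ'_p = 101 kPa, so the stress path crosses the preconsolidation pressure — recompression up to σ'_p, then virgin compression beyond:
S_c = H/(1+e₀)·[C_r·log₁₀(σ'_p/σ'_0) + C_c·log₁₀(σ'_f/σ'_p)]
    = 5.5/2.27 × [0.04×log₁₀(101/89.7) + 0.38×log₁₀(128.47/101)]
    = 2.4229 × [0.0020612 + 0.039703] = 0.1012 m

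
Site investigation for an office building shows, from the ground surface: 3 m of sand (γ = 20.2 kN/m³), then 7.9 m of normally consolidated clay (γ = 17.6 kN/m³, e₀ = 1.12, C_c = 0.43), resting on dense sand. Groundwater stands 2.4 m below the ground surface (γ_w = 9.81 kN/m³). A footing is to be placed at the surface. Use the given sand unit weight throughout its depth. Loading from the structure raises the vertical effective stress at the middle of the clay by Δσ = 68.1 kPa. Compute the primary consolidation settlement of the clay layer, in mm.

S_c ≈ 408 mm

Mid-depth of clay below the ground surface: z = 3 + 7.9/2 = 6.95 m.
Total vertical stress at mid-clay: σ_v = 20.2×3 + 17.6×3.95 = 130.12 kPa.
Pore pressure: u = 9.81×(6.95 − 2.4) = 44.636 kPa.
Initial effective stress: σ'_0 = σ_v − u = 130.12 − 44.636 = 85.484 kPa.
Final effective stress: σ'_f = σ'_0 + Δσ = 85.484 + 68.1 = 153.58 kPa.
Normally consolidated clay, so the full stress increment lies on the virgin compression line:
S_c = C_c·H/(1+e₀)·log₁₀(σ'_f/σ'_0) = 0.43×7.9/(1+1.12)×log₁₀(153.58/85.484)
    = 1.6024 × 0.25445 = 0.4077 m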